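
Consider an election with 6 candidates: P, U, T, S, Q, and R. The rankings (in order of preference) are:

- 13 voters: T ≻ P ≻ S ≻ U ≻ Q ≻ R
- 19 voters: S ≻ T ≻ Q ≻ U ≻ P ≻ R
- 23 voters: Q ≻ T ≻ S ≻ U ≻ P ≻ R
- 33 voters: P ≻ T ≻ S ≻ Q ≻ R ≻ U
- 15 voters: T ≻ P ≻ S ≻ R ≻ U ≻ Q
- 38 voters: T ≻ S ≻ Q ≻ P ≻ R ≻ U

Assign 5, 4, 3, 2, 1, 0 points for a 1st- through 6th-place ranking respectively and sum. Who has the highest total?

P: 13·4 + 19·1 + 23·1 + 33·5 + 15·4 + 38·2 = 395
U: 13·2 + 19·2 + 23·2 + 33·0 + 15·1 + 38·0 = 125
T: 13·5 + 19·4 + 23·4 + 33·4 + 15·5 + 38·5 = 630
S: 13·3 + 19·5 + 23·3 + 33·3 + 15·3 + 38·4 = 499
Q: 13·1 + 19·3 + 23·5 + 33·2 + 15·0 + 38·3 = 365
R: 13·0 + 19·0 + 23·0 + 33·1 + 15·2 + 38·1 = 101
T has the highest Borda score (630).

T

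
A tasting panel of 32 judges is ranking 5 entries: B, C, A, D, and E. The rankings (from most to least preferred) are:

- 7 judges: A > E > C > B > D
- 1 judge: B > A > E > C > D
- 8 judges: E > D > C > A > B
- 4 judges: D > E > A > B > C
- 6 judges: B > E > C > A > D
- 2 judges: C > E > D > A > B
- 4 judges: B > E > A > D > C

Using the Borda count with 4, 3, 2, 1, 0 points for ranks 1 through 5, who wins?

E

B: 7·1 + 1·4 + 8·0 + 4·1 + 6·4 + 2·0 + 4·4 = 55
C: 7·2 + 1·1 + 8·2 + 4·0 + 6·2 + 2·4 + 4·0 = 51
A: 7·4 + 1·3 + 8·1 + 4·2 + 6·1 + 2·1 + 4·2 = 63
D: 7·0 + 1·0 + 8·3 + 4·4 + 6·0 + 2·2 + 4·1 = 48
E: 7·3 + 1·2 + 8·4 + 4·3 + 6·3 + 2·3 + 4·3 = 103
E has the highest Borda score (103).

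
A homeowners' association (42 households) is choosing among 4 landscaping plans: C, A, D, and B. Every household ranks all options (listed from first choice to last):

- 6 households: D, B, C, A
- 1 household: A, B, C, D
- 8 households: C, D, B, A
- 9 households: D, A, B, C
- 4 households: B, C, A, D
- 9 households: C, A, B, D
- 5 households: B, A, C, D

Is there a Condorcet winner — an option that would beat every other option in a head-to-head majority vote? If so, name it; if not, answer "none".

none

Checking pairwise contests:
B beats C 25–17.
C beats A 27–15.
C beats D 27–15.
D beats B 23–19.
Every option loses at least one head-to-head, so there is no Condorcet winner.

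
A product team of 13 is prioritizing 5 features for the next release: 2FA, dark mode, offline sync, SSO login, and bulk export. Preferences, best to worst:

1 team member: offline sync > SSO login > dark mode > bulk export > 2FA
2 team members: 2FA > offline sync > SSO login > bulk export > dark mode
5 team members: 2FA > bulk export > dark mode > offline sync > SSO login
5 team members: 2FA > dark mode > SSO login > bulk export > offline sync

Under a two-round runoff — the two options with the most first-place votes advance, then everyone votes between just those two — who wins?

2FA

Round 1 first-place votes: 2FA 12, dark mode 0, offline sync 1, SSO login 0, bulk export 0.
2FA and offline sync advance.
Runoff: 2FA is preferred to offline sync by 12 voters; offline sync by 1.
2FA wins the runoff.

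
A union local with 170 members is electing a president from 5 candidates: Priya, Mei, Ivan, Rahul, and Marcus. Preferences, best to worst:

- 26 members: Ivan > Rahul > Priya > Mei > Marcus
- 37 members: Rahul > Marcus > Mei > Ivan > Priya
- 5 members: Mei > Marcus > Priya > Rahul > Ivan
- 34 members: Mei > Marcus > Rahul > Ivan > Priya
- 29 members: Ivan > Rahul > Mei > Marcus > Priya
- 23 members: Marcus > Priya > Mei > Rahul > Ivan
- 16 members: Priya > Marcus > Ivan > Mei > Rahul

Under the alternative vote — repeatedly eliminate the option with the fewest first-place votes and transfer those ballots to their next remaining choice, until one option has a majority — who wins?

Round 1: Priya 16, Mei 39, Ivan 55, Rahul 37, Marcus 23. Eliminate Priya.
Round 2: Mei 39, Ivan 55, Rahul 37, Marcus 39. Eliminate Rahul.
Round 3: Mei 39, Ivan 55, Marcus 76. Eliminate Mei.
Round 4: Ivan 55, Marcus 115. Marcus has a majority.

Marcus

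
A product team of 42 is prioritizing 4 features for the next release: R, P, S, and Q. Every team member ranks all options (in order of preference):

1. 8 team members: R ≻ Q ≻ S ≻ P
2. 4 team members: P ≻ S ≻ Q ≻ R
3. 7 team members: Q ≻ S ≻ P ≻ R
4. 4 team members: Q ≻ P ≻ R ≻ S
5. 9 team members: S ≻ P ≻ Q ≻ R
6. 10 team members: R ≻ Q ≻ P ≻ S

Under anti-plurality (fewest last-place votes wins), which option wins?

Q

Last-place votes: R 20, P 8, S 14, Q 0.
Q is ranked last by the fewest voters, so Q wins.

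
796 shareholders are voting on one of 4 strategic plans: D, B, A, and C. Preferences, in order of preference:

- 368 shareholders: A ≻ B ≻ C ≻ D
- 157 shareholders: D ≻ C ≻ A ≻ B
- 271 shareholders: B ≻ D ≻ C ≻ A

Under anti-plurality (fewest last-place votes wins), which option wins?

C

Last-place votes: D 368, B 157, A 271, C 0.
C is ranked last by the fewest voters, so C wins.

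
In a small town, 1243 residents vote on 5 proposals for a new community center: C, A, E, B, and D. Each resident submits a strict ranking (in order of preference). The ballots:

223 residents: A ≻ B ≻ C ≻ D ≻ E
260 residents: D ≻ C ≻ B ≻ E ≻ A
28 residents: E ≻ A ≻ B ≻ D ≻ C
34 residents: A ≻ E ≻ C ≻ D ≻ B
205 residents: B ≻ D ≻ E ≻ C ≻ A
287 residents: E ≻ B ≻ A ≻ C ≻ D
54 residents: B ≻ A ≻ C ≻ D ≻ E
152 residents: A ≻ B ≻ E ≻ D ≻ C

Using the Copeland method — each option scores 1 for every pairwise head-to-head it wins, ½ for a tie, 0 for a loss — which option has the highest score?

B

C: loses to A, E, B, and D → score 0.
A: beats C and D; loses to E and B → score 2.
E: beats C and A; loses to B and D → score 2.
B: beats C, A, E, and D → score 4.
D: beats C and E; loses to A and B → score 2.
B has the best pairwise record.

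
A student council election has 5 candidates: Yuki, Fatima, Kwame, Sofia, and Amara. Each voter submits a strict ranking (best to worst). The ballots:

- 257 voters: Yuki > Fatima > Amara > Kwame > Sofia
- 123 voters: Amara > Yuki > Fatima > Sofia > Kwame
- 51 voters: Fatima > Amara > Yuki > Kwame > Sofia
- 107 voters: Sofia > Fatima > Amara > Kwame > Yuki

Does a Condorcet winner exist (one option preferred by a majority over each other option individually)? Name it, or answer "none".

none

Checking pairwise contests:
Amara beats Yuki 281–257.
Yuki beats Fatima 380–158.
Yuki beats Kwame 431–107.
Yuki beats Sofia 431–107.
Fatima beats Amara 415–123.
Every option loses at least one head-to-head, so there is no Condorcet winner.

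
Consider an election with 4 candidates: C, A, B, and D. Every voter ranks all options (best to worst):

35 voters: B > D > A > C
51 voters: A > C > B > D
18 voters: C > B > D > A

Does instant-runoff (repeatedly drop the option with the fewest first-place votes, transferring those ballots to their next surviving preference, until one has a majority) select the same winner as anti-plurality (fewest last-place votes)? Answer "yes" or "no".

Instant-runoff — R1 C 18, A 51, B 35, D 0 (D out); R2 C 18, A 51, B 35 (C out); R3 A 51, B 53 (B winner). Winner: B.
Anti-plurality — last-place votes: C 35, A 18, B 0, D 51. Winner: B.
The two methods agree.

yes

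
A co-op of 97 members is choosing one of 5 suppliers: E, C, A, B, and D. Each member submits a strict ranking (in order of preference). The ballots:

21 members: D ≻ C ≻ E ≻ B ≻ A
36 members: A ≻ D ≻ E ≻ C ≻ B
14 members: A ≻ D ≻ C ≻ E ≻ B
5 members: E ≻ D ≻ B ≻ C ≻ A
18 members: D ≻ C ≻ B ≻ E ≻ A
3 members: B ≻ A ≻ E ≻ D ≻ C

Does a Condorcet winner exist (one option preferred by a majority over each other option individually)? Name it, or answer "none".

A vs E: 53–44 for A.
A vs C: 53–44 for A.
A vs B: 50–47 for A.
A vs D: 53–44 for A.
A beats every other option head-to-head.

A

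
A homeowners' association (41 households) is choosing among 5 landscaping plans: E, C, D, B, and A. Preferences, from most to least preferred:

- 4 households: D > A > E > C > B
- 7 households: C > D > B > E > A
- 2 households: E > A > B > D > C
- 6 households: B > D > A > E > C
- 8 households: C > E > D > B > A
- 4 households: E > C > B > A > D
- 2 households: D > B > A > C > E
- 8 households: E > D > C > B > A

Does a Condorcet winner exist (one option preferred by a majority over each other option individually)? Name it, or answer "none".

E vs C: 24–17 for E.
E vs D: 22–19 for E.
E vs B: 26–15 for E.
E vs A: 29–12 for E.
E beats every other option head-to-head.

E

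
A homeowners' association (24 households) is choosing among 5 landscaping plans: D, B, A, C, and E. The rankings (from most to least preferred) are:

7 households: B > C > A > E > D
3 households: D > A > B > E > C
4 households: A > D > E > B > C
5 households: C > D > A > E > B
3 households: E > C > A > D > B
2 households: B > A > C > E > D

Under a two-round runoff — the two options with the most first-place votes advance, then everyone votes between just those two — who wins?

B

Round 1 first-place votes: D 3, B 9, A 4, C 5, E 3.
B and C advance.
Runoff: B is preferred to C by 16 voters; C by 8.
B wins the runoff.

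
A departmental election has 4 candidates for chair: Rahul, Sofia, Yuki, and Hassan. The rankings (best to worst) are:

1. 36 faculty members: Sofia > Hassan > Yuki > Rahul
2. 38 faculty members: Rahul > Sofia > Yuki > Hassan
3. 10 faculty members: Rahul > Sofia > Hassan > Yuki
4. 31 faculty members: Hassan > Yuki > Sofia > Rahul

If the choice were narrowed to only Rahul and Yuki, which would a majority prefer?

Voters preferring Rahul to Yuki: 48; preferring Yuki to Rahul: 67.
Yuki wins the head-to-head.

Yuki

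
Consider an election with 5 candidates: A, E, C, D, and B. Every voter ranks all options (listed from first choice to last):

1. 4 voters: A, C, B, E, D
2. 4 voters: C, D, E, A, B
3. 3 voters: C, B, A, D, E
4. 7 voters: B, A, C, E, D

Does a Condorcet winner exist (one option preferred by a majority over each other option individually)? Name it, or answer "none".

Checking pairwise contests:
B beats A 10–8.
A beats E 14–4.
A beats C 11–7.
A beats D 14–4.
C beats B 11–7.
Every option loses at least one head-to-head, so there is no Condorcet winner.

none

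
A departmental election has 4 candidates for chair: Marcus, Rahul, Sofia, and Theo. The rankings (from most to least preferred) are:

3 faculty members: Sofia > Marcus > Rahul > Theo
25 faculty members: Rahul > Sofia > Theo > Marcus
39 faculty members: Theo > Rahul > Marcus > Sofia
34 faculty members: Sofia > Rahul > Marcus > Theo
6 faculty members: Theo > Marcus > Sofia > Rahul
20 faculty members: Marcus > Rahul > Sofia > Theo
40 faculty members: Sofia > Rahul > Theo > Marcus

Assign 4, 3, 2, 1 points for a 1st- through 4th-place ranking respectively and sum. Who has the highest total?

Rahul

Marcus: 3·3 + 25·1 + 39·2 + 34·2 + 6·3 + 20·4 + 40·1 = 318
Rahul: 3·2 + 25·4 + 39·3 + 34·3 + 6·1 + 20·3 + 40·3 = 511
Sofia: 3·4 + 25·3 + 39·1 + 34·4 + 6·2 + 20·2 + 40·4 = 474
Theo: 3·1 + 25·2 + 39·4 + 34·1 + 6·4 + 20·1 + 40·2 = 367
Rahul has the highest Borda score (511).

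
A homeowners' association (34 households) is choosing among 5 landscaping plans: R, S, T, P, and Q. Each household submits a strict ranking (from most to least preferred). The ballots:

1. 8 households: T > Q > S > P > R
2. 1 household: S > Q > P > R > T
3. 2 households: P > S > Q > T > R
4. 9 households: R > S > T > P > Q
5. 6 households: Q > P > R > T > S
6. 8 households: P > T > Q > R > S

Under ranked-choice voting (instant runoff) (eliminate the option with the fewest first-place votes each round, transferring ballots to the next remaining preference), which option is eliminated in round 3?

T

Round 1: R 9, S 1, T 8, P 10, Q 6. Eliminate S.
Round 2: R 9, T 8, P 10, Q 7. Eliminate Q.
Round 3: R 9, T 8, P 17. Eliminate T.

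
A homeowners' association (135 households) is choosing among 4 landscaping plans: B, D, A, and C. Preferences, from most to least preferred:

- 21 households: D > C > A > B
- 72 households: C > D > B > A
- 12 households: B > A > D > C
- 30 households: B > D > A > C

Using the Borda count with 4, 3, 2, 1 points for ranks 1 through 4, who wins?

B: 21·1 + 72·2 + 12·4 + 30·4 = 333
D: 21·4 + 72·3 + 12·2 + 30·3 = 414
A: 21·2 + 72·1 + 12·3 + 30·2 = 210
C: 21·3 + 72·4 + 12·1 + 30·1 = 393
D has the highest Borda score (414).

D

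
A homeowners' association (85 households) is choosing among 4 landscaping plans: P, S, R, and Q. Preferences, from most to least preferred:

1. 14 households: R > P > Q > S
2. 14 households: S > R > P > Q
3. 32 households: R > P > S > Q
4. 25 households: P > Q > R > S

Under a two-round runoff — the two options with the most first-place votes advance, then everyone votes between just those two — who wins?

Round 1 first-place votes: P 25, S 14, R 46, Q 0.
R and P advance.
Runoff: R is preferred to P by 60 voters; P by 25.
R wins the runoff.

R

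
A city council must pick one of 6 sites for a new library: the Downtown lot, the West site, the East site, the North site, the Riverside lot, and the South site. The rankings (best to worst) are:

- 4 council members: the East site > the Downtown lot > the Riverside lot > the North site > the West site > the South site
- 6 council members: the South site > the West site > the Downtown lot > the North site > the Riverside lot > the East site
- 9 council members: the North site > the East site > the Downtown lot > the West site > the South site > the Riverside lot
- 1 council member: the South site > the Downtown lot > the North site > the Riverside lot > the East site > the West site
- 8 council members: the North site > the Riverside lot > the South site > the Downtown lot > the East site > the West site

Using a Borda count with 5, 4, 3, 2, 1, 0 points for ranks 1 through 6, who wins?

the North site

the Downtown lot: 4·4 + 6·3 + 9·3 + 1·4 + 8·2 = 81
the West site: 4·1 + 6·4 + 9·2 + 1·0 + 8·0 = 46
the East site: 4·5 + 6·0 + 9·4 + 1·1 + 8·1 = 65
the North site: 4·2 + 6·2 + 9·5 + 1·3 + 8·5 = 108
the Riverside lot: 4·3 + 6·1 + 9·0 + 1·2 + 8·4 = 52
the South site: 4·0 + 6·5 + 9·1 + 1·5 + 8·3 = 68
the North site has the highest Borda score (108).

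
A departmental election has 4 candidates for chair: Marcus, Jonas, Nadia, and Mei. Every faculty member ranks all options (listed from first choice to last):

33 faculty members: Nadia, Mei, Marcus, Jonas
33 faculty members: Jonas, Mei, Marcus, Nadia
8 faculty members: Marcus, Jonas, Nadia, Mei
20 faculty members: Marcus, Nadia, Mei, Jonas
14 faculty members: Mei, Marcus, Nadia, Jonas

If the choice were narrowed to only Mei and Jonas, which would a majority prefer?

Voters preferring Mei to Jonas: 67; preferring Jonas to Mei: 41.
Mei wins the head-to-head.

Mei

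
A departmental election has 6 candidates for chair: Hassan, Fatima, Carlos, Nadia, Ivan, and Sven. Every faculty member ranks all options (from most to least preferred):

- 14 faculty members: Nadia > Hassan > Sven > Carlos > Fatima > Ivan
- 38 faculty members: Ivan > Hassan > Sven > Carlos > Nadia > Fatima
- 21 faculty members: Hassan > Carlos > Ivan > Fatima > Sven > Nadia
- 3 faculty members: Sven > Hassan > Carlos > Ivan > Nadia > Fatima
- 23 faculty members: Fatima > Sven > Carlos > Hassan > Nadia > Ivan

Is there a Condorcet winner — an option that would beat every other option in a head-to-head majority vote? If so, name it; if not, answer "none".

Hassan vs Fatima: 76–23 for Hassan.
Hassan vs Carlos: 76–23 for Hassan.
Hassan vs Nadia: 85–14 for Hassan.
Hassan vs Ivan: 61–38 for Hassan.
Hassan vs Sven: 73–26 for Hassan.
Hassan beats every other option head-to-head.

Hassan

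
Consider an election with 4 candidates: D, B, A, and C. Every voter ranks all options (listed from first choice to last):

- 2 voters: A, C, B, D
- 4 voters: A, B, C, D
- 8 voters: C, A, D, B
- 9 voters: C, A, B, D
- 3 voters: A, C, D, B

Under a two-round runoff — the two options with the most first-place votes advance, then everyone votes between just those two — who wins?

C

Round 1 first-place votes: D 0, B 0, A 9, C 17.
C and A advance.
Runoff: C is preferred to A by 17 voters; A by 9.
C wins the runoff.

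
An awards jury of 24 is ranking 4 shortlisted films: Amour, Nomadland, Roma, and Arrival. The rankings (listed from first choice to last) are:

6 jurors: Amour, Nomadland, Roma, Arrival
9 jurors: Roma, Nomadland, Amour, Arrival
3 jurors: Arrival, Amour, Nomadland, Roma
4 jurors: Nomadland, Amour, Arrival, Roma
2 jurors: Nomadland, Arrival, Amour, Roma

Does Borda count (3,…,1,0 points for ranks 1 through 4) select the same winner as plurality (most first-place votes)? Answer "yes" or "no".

Borda — scores: Amour 43, Nomadland 51, Roma 33, Arrival 17. Winner: Nomadland.
Plurality — first-place votes: Amour 6, Nomadland 6, Roma 9, Arrival 3. Winner: Roma.
The two methods disagree.

no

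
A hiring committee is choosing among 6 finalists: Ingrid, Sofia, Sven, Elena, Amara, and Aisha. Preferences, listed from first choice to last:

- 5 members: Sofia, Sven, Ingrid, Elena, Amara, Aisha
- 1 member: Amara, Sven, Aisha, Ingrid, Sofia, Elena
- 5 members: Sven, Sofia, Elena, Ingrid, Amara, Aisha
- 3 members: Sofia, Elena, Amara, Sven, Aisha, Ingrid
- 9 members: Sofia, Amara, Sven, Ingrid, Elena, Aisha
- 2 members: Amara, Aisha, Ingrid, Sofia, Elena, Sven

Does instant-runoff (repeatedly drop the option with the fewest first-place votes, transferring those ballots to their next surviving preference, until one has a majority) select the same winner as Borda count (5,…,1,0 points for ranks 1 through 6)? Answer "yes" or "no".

yes

Instant-runoff — R1 Ingrid 0, Sofia 17, Sven 5, Elena 0, Amara 3, Aisha 0 (Sofia winner). Winner: Sofia.
Borda — scores: Ingrid 51, Sofia 110, Sven 82, Elena 48, Amara 70, Aisha 14. Winner: Sofia.
The two methods agree.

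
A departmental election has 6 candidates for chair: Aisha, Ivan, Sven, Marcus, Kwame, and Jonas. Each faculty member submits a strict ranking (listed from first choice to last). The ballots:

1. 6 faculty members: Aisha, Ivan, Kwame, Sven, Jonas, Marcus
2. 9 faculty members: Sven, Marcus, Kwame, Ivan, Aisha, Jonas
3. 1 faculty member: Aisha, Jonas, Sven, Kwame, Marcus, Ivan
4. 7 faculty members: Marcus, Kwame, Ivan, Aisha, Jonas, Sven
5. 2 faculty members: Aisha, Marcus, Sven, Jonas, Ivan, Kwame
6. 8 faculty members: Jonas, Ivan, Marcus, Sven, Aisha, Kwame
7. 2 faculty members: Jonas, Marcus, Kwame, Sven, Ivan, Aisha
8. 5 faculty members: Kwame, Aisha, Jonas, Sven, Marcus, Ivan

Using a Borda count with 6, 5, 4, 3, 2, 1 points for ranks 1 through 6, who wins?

Aisha: 6·6 + 9·2 + 1·6 + 7·3 + 2·6 + 8·2 + 2·1 + 5·5 = 136
Ivan: 6·5 + 9·3 + 1·1 + 7·4 + 2·2 + 8·5 + 2·2 + 5·1 = 139
Sven: 6·3 + 9·6 + 1·4 + 7·1 + 2·4 + 8·3 + 2·3 + 5·3 = 136
Marcus: 6·1 + 9·5 + 1·2 + 7·6 + 2·5 + 8·4 + 2·5 + 5·2 = 157
Kwame: 6·4 + 9·4 + 1·3 + 7·5 + 2·1 + 8·1 + 2·4 + 5·6 = 146
Jonas: 6·2 + 9·1 + 1·5 + 7·2 + 2·3 + 8·6 + 2·6 + 5·4 = 126
Marcus has the highest Borda score (157).

Marcus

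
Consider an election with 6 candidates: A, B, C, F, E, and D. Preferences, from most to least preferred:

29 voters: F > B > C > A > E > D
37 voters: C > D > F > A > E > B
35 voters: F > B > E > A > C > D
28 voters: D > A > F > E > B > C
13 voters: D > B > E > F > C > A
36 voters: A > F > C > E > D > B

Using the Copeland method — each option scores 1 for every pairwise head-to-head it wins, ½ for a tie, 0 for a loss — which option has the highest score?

F

A: beats B, C, E, and D; loses to F → score 4.
B: beats C; loses to A, F, E, and D → score 1.
C: beats E and D; loses to A, B, and F → score 2.
F: beats A, B, C, E, and D → score 5.
E: beats B and D; loses to A, C, and F → score 2.
D: beats B; loses to A, C, F, and E → score 1.
F has the best pairwise record.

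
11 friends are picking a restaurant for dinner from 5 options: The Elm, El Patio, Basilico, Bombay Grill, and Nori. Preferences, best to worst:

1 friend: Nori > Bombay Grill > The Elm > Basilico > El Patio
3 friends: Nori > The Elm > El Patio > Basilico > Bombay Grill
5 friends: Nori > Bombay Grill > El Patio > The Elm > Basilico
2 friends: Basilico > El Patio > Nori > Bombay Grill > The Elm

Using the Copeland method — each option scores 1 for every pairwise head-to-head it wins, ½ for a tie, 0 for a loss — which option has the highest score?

Nori

The Elm: beats Basilico; loses to El Patio, Bombay Grill, and Nori → score 1.
El Patio: beats The Elm and Basilico; loses to Bombay Grill and Nori → score 2.
Basilico: loses to The Elm, El Patio, Bombay Grill, and Nori → score 0.
Bombay Grill: beats The Elm, El Patio, and Basilico; loses to Nori → score 3.
Nori: beats The Elm, El Patio, Basilico, and Bombay Grill → score 4.
Nori has the best pairwise record.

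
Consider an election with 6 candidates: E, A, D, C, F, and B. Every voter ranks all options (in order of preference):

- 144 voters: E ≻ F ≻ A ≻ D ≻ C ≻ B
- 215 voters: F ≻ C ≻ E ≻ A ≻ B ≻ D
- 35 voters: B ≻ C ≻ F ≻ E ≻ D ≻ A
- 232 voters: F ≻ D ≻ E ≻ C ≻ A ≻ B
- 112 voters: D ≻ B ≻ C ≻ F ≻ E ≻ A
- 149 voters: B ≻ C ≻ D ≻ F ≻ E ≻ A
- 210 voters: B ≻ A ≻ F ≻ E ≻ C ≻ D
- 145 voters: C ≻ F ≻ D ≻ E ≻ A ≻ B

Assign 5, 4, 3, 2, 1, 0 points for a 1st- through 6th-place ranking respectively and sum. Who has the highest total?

E: 144·5 + 215·3 + 35·2 + 232·3 + 112·1 + 149·1 + 210·2 + 145·2 = 3102
A: 144·3 + 215·2 + 35·0 + 232·1 + 112·0 + 149·0 + 210·4 + 145·1 = 2079
D: 144·2 + 215·0 + 35·1 + 232·4 + 112·5 + 149·3 + 210·0 + 145·3 = 2693
C: 144·1 + 215·4 + 35·4 + 232·2 + 112·3 + 149·4 + 210·1 + 145·5 = 3475
F: 144·4 + 215·5 + 35·3 + 232·5 + 112·2 + 149·2 + 210·3 + 145·4 = 4648
B: 144·0 + 215·1 + 35·5 + 232·0 + 112·4 + 149·5 + 210·5 + 145·0 = 2633
F has the highest Borda score (4648).

F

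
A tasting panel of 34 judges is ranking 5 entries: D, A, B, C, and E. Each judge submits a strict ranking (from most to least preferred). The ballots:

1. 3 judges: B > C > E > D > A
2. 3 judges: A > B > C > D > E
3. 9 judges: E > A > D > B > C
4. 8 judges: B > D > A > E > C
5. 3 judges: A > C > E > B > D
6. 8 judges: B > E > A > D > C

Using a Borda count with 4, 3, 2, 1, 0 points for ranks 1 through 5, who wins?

D: 3·1 + 3·1 + 9·2 + 8·3 + 3·0 + 8·1 = 56
A: 3·0 + 3·4 + 9·3 + 8·2 + 3·4 + 8·2 = 83
B: 3·4 + 3·3 + 9·1 + 8·4 + 3·1 + 8·4 = 97
C: 3·3 + 3·2 + 9·0 + 8·0 + 3·3 + 8·0 = 24
E: 3·2 + 3·0 + 9·4 + 8·1 + 3·2 + 8·3 = 80
B has the highest Borda score (97).

B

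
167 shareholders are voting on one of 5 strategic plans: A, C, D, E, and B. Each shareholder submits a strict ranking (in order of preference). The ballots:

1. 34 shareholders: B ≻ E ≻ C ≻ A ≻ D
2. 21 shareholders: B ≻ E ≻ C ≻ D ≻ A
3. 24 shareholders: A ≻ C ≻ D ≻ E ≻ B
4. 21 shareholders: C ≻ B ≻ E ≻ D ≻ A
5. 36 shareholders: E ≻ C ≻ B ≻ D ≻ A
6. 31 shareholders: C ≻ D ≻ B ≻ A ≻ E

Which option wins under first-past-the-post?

B

First-place votes: A 24, C 52, D 0, E 36, B 55.
B has the most first-place votes.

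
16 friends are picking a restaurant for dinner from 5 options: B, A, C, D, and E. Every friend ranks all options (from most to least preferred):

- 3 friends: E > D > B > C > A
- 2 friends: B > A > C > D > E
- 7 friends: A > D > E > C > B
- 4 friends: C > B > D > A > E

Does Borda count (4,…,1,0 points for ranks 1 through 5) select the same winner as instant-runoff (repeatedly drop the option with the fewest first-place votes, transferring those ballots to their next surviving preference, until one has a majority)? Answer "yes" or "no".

no

Borda — scores: B 26, A 38, C 30, D 40, E 26. Winner: D.
Instant-runoff — R1 B 2, A 7, C 4, D 0, E 3 (D out); R2 B 2, A 7, C 4, E 3 (B out); R3 A 9, C 4, E 3 (A winner). Winner: A.
The two methods disagree.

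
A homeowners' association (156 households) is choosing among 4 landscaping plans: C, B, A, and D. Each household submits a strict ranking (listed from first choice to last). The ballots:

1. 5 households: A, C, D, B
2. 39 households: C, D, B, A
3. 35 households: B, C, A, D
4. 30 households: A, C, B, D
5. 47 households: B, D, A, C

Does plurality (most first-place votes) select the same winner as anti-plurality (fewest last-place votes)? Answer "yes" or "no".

yes

Plurality — first-place votes: C 39, B 82, A 35, D 0. Winner: B.
Anti-plurality — last-place votes: C 47, B 5, A 39, D 65. Winner: B.
The two methods agree.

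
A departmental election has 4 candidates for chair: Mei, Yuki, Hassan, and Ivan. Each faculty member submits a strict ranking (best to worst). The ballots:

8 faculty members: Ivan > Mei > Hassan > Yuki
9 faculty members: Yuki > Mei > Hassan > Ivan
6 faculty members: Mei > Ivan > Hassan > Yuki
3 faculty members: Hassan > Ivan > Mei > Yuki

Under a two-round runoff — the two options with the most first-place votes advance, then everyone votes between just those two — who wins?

Ivan

Round 1 first-place votes: Mei 6, Yuki 9, Hassan 3, Ivan 8.
Yuki and Ivan advance.
Runoff: Yuki is preferred to Ivan by 9 voters; Ivan by 17.
Ivan wins the runoff.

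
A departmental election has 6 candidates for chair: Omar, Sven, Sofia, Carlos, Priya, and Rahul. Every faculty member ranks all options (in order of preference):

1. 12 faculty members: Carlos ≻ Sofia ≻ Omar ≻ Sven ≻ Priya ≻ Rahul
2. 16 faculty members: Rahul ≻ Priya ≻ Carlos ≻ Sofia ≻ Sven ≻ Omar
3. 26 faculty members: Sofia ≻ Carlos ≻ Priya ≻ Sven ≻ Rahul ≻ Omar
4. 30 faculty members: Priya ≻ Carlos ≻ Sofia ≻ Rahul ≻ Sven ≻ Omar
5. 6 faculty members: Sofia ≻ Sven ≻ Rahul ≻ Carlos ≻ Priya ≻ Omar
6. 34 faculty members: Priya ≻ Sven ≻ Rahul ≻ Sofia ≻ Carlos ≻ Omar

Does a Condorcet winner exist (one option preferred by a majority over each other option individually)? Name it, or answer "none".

Priya

Priya vs Omar: 112–12 for Priya.
Priya vs Sven: 106–18 for Priya.
Priya vs Sofia: 80–44 for Priya.
Priya vs Carlos: 80–44 for Priya.
Priya vs Rahul: 102–22 for Priya.
Priya beats every other option head-to-head.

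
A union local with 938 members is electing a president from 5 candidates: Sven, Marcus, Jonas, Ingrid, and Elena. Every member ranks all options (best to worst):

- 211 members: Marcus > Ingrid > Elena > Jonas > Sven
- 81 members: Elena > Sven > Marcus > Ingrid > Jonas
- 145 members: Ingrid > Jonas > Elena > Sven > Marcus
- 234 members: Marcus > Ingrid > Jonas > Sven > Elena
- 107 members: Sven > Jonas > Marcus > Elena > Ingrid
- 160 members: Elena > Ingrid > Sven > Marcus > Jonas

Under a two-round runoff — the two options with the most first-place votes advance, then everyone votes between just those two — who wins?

Round 1 first-place votes: Sven 107, Marcus 445, Jonas 0, Ingrid 145, Elena 241.
Marcus and Elena advance.
Runoff: Marcus is preferred to Elena by 552 voters; Elena by 386.
Marcus wins the runoff.

Marcus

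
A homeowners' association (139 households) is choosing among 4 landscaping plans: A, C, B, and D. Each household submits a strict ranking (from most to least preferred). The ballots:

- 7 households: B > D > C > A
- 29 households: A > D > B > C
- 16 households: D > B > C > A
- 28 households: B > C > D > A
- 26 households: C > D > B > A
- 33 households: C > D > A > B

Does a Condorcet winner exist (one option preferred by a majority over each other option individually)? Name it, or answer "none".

Checking pairwise contests:
C beats A 110–29.
B beats C 80–59.
D beats B 104–35.
C beats D 87–52.
Every option loses at least one head-to-head, so there is no Condorcet winner.

none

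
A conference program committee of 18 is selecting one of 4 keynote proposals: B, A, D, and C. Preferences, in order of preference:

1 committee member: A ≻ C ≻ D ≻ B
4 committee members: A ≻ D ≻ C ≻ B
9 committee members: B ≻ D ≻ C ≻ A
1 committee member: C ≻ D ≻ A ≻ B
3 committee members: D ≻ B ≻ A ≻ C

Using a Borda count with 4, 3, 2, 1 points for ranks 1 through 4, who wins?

D

B: 1·1 + 4·1 + 9·4 + 1·1 + 3·3 = 51
A: 1·4 + 4·4 + 9·1 + 1·2 + 3·2 = 37
D: 1·2 + 4·3 + 9·3 + 1·3 + 3·4 = 56
C: 1·3 + 4·2 + 9·2 + 1·4 + 3·1 = 36
D has the highest Borda score (56).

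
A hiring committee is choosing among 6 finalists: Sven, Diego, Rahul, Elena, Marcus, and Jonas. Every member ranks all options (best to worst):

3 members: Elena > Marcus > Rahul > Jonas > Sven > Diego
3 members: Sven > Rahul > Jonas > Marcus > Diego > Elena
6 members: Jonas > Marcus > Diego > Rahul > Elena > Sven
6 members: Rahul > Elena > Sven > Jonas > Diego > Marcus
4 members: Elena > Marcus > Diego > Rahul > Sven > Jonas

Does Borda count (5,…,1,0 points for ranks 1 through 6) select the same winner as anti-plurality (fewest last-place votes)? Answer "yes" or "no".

yes

Borda — scores: Sven 40, Diego 39, Rahul 71, Elena 65, Marcus 58, Jonas 57. Winner: Rahul.
Anti-plurality — last-place votes: Sven 6, Diego 3, Rahul 0, Elena 3, Marcus 6, Jonas 4. Winner: Rahul.
The two methods agree.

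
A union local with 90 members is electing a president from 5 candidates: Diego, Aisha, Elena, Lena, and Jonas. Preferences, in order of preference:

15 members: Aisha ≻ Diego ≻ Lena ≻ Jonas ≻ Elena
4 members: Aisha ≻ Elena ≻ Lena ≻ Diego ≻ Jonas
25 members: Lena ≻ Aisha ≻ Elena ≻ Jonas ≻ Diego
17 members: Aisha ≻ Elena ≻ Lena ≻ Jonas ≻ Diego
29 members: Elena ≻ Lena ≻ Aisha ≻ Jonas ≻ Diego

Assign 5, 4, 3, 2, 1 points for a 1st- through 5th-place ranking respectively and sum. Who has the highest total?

Diego: 15·4 + 4·2 + 25·1 + 17·1 + 29·1 = 139
Aisha: 15·5 + 4·5 + 25·4 + 17·5 + 29·3 = 367
Elena: 15·1 + 4·4 + 25·3 + 17·4 + 29·5 = 319
Lena: 15·3 + 4·3 + 25·5 + 17·3 + 29·4 = 349
Jonas: 15·2 + 4·1 + 25·2 + 17·2 + 29·2 = 176
Aisha has the highest Borda score (367).

Aisha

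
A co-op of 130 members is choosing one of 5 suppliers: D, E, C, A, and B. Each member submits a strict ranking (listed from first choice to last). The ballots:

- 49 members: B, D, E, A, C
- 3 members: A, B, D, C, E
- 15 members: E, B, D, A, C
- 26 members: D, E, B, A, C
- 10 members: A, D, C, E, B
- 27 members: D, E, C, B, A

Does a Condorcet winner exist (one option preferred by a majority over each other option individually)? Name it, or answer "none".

Checking pairwise contests:
B beats D 67–63.
D beats E 115–15.
D beats C 130–0.
D beats A 117–13.
E beats B 78–52.
Every option loses at least one head-to-head, so there is no Condorcet winner.

none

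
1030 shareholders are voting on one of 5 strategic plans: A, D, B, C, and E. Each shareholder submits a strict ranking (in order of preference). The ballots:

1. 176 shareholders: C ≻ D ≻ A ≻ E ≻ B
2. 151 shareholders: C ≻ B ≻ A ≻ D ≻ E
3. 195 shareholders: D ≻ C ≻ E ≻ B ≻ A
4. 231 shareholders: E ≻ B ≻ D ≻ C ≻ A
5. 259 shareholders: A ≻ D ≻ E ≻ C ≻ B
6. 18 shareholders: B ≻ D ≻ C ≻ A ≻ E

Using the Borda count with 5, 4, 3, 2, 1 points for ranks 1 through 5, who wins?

D

A: 176·3 + 151·3 + 195·1 + 231·1 + 259·5 + 18·2 = 2738
D: 176·4 + 151·2 + 195·5 + 231·3 + 259·4 + 18·4 = 3782
B: 176·1 + 151·4 + 195·2 + 231·4 + 259·1 + 18·5 = 2443
C: 176·5 + 151·5 + 195·4 + 231·2 + 259·2 + 18·3 = 3449
E: 176·2 + 151·1 + 195·3 + 231·5 + 259·3 + 18·1 = 3038
D has the highest Borda score (3782).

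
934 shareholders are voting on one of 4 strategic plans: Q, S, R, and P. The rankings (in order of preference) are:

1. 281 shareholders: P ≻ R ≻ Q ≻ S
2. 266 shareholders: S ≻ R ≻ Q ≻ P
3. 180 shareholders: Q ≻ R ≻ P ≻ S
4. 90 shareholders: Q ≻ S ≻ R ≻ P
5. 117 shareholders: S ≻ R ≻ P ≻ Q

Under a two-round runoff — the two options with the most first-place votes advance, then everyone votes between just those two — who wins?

S

Round 1 first-place votes: Q 270, S 383, R 0, P 281.
S and P advance.
Runoff: S is preferred to P by 473 voters; P by 461.
S wins the runoff.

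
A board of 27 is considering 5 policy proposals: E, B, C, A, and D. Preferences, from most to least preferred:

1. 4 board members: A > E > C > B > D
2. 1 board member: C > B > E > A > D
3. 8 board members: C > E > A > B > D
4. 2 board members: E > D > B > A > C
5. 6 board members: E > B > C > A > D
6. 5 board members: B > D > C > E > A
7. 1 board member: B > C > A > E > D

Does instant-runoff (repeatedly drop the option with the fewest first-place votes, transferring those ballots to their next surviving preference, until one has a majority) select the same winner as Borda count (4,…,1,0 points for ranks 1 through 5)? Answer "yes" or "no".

Instant-runoff — R1 E 8, B 6, C 9, A 4, D 0 (D out); R2 E 8, B 6, C 9, A 4 (A out); R3 E 12, B 6, C 9 (B out); R4 E 12, C 15 (C winner). Winner: C.
Borda — scores: E 76, B 61, C 69, A 43, D 21. Winner: E.
The two methods disagree.

no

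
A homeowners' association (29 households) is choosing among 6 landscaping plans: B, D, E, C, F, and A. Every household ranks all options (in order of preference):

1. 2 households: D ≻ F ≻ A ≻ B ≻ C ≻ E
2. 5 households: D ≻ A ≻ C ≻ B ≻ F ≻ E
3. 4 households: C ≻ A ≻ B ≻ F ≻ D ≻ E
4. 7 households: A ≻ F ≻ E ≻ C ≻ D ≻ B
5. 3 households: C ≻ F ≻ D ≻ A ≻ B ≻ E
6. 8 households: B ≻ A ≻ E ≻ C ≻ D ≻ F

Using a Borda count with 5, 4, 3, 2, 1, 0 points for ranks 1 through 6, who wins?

A

B: 2·2 + 5·2 + 4·3 + 7·0 + 3·1 + 8·5 = 69
D: 2·5 + 5·5 + 4·1 + 7·1 + 3·3 + 8·1 = 63
E: 2·0 + 5·0 + 4·0 + 7·3 + 3·0 + 8·3 = 45
C: 2·1 + 5·3 + 4·5 + 7·2 + 3·5 + 8·2 = 82
F: 2·4 + 5·1 + 4·2 + 7·4 + 3·4 + 8·0 = 61
A: 2·3 + 5·4 + 4·4 + 7·5 + 3·2 + 8·4 = 115
A has the highest Borda score (115).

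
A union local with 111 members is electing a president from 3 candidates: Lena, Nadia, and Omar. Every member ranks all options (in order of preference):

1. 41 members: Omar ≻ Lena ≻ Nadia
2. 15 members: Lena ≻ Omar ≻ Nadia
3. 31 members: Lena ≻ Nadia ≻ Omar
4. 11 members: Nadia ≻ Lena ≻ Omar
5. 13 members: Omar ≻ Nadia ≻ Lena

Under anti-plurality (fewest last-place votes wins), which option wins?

Last-place votes: Lena 13, Nadia 56, Omar 42.
Lena is ranked last by the fewest voters, so Lena wins.

Lena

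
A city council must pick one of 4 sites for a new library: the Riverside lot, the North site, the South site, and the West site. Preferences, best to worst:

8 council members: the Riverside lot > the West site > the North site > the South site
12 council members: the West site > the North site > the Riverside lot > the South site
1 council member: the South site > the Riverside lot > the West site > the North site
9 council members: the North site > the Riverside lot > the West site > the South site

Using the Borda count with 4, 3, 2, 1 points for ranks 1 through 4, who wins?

the West site

the Riverside lot: 8·4 + 12·2 + 1·3 + 9·3 = 86
the North site: 8·2 + 12·3 + 1·1 + 9·4 = 89
the South site: 8·1 + 12·1 + 1·4 + 9·1 = 33
the West site: 8·3 + 12·4 + 1·2 + 9·2 = 92
the West site has the highest Borda score (92).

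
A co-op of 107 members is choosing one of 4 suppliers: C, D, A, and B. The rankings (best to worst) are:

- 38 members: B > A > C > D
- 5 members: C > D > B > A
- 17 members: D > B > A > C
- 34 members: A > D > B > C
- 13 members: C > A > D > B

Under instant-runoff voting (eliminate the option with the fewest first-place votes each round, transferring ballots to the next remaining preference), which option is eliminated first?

D

Round 1: C 18, D 17, A 34, B 38. Eliminate D.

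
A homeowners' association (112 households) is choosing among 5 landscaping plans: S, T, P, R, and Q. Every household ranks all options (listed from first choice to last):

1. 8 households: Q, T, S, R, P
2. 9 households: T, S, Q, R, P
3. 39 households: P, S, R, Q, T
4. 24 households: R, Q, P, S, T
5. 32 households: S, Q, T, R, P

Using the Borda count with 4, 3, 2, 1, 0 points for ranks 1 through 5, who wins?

S

S: 8·2 + 9·3 + 39·3 + 24·1 + 32·4 = 312
T: 8·3 + 9·4 + 39·0 + 24·0 + 32·2 = 124
P: 8·0 + 9·0 + 39·4 + 24·2 + 32·0 = 204
R: 8·1 + 9·1 + 39·2 + 24·4 + 32·1 = 223
Q: 8·4 + 9·2 + 39·1 + 24·3 + 32·3 = 257
S has the highest Borda score (312).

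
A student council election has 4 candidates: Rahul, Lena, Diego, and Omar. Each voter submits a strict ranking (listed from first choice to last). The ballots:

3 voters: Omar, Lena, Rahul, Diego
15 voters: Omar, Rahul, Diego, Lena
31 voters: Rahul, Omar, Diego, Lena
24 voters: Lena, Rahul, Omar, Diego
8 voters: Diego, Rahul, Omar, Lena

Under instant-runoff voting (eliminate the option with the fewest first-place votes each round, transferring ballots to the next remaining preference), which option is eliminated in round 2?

Round 1: Rahul 31, Lena 24, Diego 8, Omar 18. Eliminate Diego.
Round 2: Rahul 39, Lena 24, Omar 18. Eliminate Omar.

Omar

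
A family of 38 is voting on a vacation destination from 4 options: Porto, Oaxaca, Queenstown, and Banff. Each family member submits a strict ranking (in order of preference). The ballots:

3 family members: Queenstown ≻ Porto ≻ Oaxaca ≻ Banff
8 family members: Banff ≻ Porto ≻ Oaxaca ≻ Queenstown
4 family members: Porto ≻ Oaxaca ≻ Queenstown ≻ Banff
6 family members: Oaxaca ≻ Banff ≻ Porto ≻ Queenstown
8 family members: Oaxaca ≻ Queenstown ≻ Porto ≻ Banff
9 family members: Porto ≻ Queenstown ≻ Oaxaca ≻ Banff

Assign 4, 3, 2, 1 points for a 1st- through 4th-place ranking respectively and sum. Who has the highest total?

Porto: 3·3 + 8·3 + 4·4 + 6·2 + 8·2 + 9·4 = 113
Oaxaca: 3·2 + 8·2 + 4·3 + 6·4 + 8·4 + 9·2 = 108
Queenstown: 3·4 + 8·1 + 4·2 + 6·1 + 8·3 + 9·3 = 85
Banff: 3·1 + 8·4 + 4·1 + 6·3 + 8·1 + 9·1 = 74
Porto has the highest Borda score (113).

Porto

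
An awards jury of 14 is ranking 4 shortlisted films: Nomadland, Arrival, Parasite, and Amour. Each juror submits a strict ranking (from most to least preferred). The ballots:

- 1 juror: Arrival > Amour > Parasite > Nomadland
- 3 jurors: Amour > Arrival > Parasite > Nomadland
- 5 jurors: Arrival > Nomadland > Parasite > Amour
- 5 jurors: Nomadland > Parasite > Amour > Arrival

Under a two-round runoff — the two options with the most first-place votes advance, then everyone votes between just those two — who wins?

Round 1 first-place votes: Nomadland 5, Arrival 6, Parasite 0, Amour 3.
Arrival and Nomadland advance.
Runoff: Arrival is preferred to Nomadland by 9 voters; Nomadland by 5.
Arrival wins the runoff.

Arrival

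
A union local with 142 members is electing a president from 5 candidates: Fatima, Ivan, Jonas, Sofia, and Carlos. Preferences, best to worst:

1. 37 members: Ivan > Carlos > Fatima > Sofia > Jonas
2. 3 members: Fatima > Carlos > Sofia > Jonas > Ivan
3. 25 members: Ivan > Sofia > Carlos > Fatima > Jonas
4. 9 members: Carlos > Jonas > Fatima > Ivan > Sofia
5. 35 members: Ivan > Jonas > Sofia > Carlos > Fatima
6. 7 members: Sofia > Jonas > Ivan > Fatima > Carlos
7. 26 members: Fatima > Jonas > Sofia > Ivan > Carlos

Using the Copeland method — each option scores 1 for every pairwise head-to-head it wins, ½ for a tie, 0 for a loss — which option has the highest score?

Fatima: beats Jonas and Sofia; loses to Ivan and Carlos → score 2.
Ivan: beats Fatima, Jonas, Sofia, and Carlos → score 4.
Jonas: loses to Fatima, Ivan, Sofia, and Carlos → score 0.
Sofia: beats Jonas and Carlos; loses to Fatima and Ivan → score 2.
Carlos: beats Fatima and Jonas; loses to Ivan and Sofia → score 2.
Ivan has the best pairwise record.

Ivan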